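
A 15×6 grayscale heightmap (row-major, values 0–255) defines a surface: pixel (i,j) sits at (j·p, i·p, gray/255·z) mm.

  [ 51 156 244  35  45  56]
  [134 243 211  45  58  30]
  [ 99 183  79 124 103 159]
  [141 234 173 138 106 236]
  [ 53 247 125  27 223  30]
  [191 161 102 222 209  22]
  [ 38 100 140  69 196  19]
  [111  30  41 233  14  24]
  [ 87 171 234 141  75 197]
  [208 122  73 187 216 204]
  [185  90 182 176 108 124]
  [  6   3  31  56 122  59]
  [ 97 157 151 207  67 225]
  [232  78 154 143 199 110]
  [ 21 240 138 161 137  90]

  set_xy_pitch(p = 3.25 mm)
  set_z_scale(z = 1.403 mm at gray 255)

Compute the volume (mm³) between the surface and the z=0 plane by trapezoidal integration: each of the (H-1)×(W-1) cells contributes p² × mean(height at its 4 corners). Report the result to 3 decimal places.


530.120

height_mm = gray/255 × 1.403; cell vol = 3.25² × mean(4 corners)
unit = 3.25² × 1.403 / (4×255) = 0.0145286 mm³ per gray-sum
row 0: Σ corner-gray over 5 cells = 2345  → 34.0696
row 1: Σ corner-gray over 5 cells = 2514  → 36.5249
row 2: Σ corner-gray over 5 cells = 2915  → 42.3509
row 3: Σ corner-gray over 5 cells = 3006  → 43.6730
row 4: Σ corner-gray over 5 cells = 2928  → 42.5398
row 5: Σ corner-gray over 5 cells = 2668  → 38.7623
row 6: Σ corner-gray over 5 cells = 1838  → 26.7036
row 7: Σ corner-gray over 5 cells = 2297  → 33.3722
row 8: Σ corner-gray over 5 cells = 3134  → 45.5327
row 9: Σ corner-gray over 5 cells = 3029  → 44.0072
row 10: Σ corner-gray over 5 cells = 1910  → 27.7497
row 11: Σ corner-gray over 5 cells = 1975  → 28.6940
row 12: Σ corner-gray over 5 cells = 2976  → 43.2372
row 13: Σ corner-gray over 5 cells = 2953  → 42.9030
Σ rows: total corner-gray = 36488  → 530.1201 mm³


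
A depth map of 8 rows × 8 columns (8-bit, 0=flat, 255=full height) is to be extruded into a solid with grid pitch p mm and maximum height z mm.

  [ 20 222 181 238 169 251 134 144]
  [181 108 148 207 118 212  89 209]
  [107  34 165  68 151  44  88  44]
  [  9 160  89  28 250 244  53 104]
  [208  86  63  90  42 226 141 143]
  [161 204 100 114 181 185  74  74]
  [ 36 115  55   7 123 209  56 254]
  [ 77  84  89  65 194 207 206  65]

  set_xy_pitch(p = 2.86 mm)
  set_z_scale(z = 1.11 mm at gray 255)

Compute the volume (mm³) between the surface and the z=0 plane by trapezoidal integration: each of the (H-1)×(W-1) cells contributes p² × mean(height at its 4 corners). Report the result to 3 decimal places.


220.344

height_mm = gray/255 × 1.11; cell vol = 2.86² × mean(4 corners)
unit = 2.86² × 1.11 / (4×255) = 0.00890133 mm³ per gray-sum
row 0: Σ corner-gray over 7 cells = 4708  → 41.9075
row 1: Σ corner-gray over 7 cells = 3405  → 30.3090
row 2: Σ corner-gray over 7 cells = 3012  → 26.8108
row 3: Σ corner-gray over 7 cells = 3408  → 30.3357
row 4: Σ corner-gray over 7 cells = 3598  → 32.0270
row 5: Σ corner-gray over 7 cells = 3371  → 30.0064
row 6: Σ corner-gray over 7 cells = 3252  → 28.9471
Σ rows: total corner-gray = 24754  → 220.3435 mm³


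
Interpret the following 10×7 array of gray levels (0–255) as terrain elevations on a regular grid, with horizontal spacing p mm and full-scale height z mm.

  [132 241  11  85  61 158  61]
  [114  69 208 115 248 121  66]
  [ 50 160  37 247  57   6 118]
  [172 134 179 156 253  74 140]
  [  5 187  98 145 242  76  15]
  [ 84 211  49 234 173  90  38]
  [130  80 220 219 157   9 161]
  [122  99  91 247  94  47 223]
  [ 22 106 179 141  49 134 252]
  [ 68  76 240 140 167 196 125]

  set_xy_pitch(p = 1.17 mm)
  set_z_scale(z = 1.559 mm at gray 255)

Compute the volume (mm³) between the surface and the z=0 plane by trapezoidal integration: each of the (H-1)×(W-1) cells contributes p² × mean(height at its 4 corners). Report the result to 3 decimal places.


height_mm = gray/255 × 1.559; cell vol = 1.17² × mean(4 corners)
unit = 1.17² × 1.559 / (4×255) = 0.00209227 mm³ per gray-sum
row 0: Σ corner-gray over 6 cells = 3007  → 6.2915
row 1: Σ corner-gray over 6 cells = 2884  → 6.0341
row 2: Σ corner-gray over 6 cells = 3086  → 6.4567
row 3: Σ corner-gray over 6 cells = 3420  → 7.1556
row 4: Σ corner-gray over 6 cells = 3152  → 6.5948
row 5: Σ corner-gray over 6 cells = 3297  → 6.8982
row 6: Σ corner-gray over 6 cells = 3162  → 6.6158
row 7: Σ corner-gray over 6 cells = 2993  → 6.2622
row 8: Σ corner-gray over 6 cells = 3323  → 6.9526
Σ rows: total corner-gray = 28324  → 59.2614 mm³

59.261


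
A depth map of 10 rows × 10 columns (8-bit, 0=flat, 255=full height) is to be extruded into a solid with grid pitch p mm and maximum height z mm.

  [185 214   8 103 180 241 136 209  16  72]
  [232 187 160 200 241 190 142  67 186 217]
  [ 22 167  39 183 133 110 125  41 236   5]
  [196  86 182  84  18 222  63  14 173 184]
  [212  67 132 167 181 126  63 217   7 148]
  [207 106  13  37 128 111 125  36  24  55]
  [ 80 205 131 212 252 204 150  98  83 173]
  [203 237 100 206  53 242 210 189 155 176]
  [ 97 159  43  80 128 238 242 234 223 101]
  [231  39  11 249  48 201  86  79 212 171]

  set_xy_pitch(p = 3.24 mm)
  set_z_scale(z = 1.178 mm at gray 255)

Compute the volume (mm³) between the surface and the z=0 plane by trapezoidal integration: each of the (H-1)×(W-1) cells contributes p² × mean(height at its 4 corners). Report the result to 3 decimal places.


height_mm = gray/255 × 1.178; cell vol = 3.24² × mean(4 corners)
unit = 3.24² × 1.178 / (4×255) = 0.0121237 mm³ per gray-sum
row 0: Σ corner-gray over 9 cells = 5666  → 68.6929
row 1: Σ corner-gray over 9 cells = 5290  → 64.1344
row 2: Σ corner-gray over 9 cells = 4159  → 50.4225
row 3: Σ corner-gray over 9 cells = 4344  → 52.6653
row 4: Σ corner-gray over 9 cells = 3702  → 44.8819
row 5: Σ corner-gray over 9 cells = 4345  → 52.6775
row 6: Σ corner-gray over 9 cells = 6086  → 73.7848
row 7: Σ corner-gray over 9 cells = 6055  → 73.4090
row 8: Σ corner-gray over 9 cells = 5144  → 62.3643
Σ rows: total corner-gray = 44791  → 543.0326 mm³

543.033


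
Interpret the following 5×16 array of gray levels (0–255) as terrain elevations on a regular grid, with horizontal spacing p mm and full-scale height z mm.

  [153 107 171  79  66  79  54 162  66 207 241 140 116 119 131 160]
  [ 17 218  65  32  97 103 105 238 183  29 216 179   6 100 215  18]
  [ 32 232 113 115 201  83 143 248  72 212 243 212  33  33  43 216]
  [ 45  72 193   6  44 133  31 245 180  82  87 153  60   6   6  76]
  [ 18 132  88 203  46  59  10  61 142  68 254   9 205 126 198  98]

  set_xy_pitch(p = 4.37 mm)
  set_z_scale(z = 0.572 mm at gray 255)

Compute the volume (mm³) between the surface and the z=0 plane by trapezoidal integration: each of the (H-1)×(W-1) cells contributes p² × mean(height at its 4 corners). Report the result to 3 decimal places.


301.819

height_mm = gray/255 × 0.572; cell vol = 4.37² × mean(4 corners)
unit = 4.37² × 0.572 / (4×255) = 0.0107092 mm³ per gray-sum
row 0: Σ corner-gray over 15 cells = 7396  → 79.2056
row 1: Σ corner-gray over 15 cells = 7821  → 83.7570
row 2: Σ corner-gray over 15 cells = 6931  → 74.2258
row 3: Σ corner-gray over 15 cells = 6035  → 64.6303
Σ rows: total corner-gray = 28183  → 301.8186 mm³


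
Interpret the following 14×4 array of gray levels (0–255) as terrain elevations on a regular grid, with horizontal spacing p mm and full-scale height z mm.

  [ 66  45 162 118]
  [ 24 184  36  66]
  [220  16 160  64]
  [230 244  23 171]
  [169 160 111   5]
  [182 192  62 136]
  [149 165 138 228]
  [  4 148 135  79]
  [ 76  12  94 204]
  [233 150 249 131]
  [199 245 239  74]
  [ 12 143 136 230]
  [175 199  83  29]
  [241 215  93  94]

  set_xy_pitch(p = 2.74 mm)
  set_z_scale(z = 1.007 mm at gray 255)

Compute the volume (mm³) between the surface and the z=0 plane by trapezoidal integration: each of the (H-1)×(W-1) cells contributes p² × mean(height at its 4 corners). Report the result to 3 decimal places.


155.836

height_mm = gray/255 × 1.007; cell vol = 2.74² × mean(4 corners)
unit = 2.74² × 1.007 / (4×255) = 0.00741191 mm³ per gray-sum
row 0: Σ corner-gray over 3 cells = 1128  → 8.3606
row 1: Σ corner-gray over 3 cells = 1166  → 8.6423
row 2: Σ corner-gray over 3 cells = 1571  → 11.6441
row 3: Σ corner-gray over 3 cells = 1651  → 12.2371
row 4: Σ corner-gray over 3 cells = 1542  → 11.4292
row 5: Σ corner-gray over 3 cells = 1809  → 13.4082
row 6: Σ corner-gray over 3 cells = 1632  → 12.0962
row 7: Σ corner-gray over 3 cells = 1141  → 8.4570
row 8: Σ corner-gray over 3 cells = 1654  → 12.2593
row 9: Σ corner-gray over 3 cells = 2403  → 17.8108
row 10: Σ corner-gray over 3 cells = 2041  → 15.1277
row 11: Σ corner-gray over 3 cells = 1568  → 11.6219
row 12: Σ corner-gray over 3 cells = 1719  → 12.7411
Σ rows: total corner-gray = 21025  → 155.8355 mm³


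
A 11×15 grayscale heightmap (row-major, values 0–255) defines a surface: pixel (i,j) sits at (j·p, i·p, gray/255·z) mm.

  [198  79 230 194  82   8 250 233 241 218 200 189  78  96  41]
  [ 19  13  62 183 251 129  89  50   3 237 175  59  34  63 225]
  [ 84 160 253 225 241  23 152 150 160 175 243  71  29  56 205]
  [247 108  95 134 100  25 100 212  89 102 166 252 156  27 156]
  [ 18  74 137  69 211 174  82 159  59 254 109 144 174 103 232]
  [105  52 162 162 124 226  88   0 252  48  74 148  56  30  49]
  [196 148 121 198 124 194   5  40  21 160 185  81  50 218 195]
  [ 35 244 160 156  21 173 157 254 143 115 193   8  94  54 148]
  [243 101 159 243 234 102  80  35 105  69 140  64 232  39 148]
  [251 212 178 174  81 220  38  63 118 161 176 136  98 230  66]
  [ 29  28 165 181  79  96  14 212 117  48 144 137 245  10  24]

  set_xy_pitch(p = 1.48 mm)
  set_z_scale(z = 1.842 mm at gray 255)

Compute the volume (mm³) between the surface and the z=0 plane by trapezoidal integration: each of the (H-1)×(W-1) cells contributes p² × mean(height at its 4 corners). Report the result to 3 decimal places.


284.788

height_mm = gray/255 × 1.842; cell vol = 1.48² × mean(4 corners)
unit = 1.48² × 1.842 / (4×255) = 0.0039556 mm³ per gray-sum
row 0: Σ corner-gray over 14 cells = 7375  → 29.1726
row 1: Σ corner-gray over 14 cells = 7105  → 28.1046
row 2: Σ corner-gray over 14 cells = 7700  → 30.4582
row 3: Σ corner-gray over 14 cells = 7283  → 28.8087
row 4: Σ corner-gray over 14 cells = 6746  → 26.6845
row 5: Σ corner-gray over 14 cells = 6479  → 25.6284
row 6: Σ corner-gray over 14 cells = 7208  → 28.5120
row 7: Σ corner-gray over 14 cells = 7324  → 28.9708
row 8: Σ corner-gray over 14 cells = 7684  → 30.3949
row 9: Σ corner-gray over 14 cells = 7092  → 28.0531
Σ rows: total corner-gray = 71996  → 284.7877 mm³


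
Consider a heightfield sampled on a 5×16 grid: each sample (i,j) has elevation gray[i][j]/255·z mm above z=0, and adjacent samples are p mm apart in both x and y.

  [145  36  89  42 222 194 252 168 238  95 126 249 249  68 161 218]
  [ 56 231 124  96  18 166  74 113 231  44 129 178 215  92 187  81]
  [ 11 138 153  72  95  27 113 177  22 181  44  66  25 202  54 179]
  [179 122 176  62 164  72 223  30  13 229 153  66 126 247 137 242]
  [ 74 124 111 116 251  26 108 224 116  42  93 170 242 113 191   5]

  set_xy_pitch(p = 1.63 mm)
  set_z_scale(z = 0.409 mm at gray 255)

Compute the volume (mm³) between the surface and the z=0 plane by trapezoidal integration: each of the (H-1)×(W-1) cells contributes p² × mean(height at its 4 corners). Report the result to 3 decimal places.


32.513

height_mm = gray/255 × 0.409; cell vol = 1.63² × mean(4 corners)
unit = 1.63² × 0.409 / (4×255) = 0.00106536 mm³ per gray-sum
row 0: Σ corner-gray over 15 cells = 8674  → 9.2410
row 1: Σ corner-gray over 15 cells = 6861  → 7.3095
row 2: Σ corner-gray over 15 cells = 6989  → 7.4458
row 3: Σ corner-gray over 15 cells = 7994  → 8.5165
Σ rows: total corner-gray = 30518  → 32.5128 mm³


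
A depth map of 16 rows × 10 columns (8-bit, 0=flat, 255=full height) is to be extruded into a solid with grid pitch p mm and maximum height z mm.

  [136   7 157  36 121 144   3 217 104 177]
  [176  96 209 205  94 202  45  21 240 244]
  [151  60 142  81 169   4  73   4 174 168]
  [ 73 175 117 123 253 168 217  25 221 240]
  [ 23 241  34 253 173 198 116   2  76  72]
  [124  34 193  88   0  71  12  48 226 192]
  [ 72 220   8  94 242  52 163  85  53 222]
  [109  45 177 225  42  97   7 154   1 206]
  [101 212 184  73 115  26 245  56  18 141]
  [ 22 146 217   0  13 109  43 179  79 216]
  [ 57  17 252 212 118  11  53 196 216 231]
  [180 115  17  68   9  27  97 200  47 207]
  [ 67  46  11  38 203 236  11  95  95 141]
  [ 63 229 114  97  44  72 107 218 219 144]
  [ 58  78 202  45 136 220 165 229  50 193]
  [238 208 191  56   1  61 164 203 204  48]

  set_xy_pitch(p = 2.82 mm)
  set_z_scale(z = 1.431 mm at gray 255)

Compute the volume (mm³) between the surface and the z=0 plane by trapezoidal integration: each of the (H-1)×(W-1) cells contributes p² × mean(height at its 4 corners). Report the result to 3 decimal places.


height_mm = gray/255 × 1.431; cell vol = 2.82² × mean(4 corners)
unit = 2.82² × 1.431 / (4×255) = 0.0111567 mm³ per gray-sum
row 0: Σ corner-gray over 9 cells = 4535  → 50.5959
row 1: Σ corner-gray over 9 cells = 4377  → 48.8331
row 2: Σ corner-gray over 9 cells = 4644  → 51.8119
row 3: Σ corner-gray over 9 cells = 5192  → 57.9258
row 4: Σ corner-gray over 9 cells = 3941  → 43.9687
row 5: Σ corner-gray over 9 cells = 3788  → 42.2618
row 6: Σ corner-gray over 9 cells = 3939  → 43.9464
row 7: Σ corner-gray over 9 cells = 3911  → 43.6340
row 8: Σ corner-gray over 9 cells = 3910  → 43.6229
row 9: Σ corner-gray over 9 cells = 4248  → 47.3939
row 10: Σ corner-gray over 9 cells = 3985  → 44.4596
row 11: Σ corner-gray over 9 cells = 3225  → 35.9805
row 12: Σ corner-gray over 9 cells = 4085  → 45.5753
row 13: Σ corner-gray over 9 cells = 4908  → 54.7573
row 14: Σ corner-gray over 9 cells = 4963  → 55.3709
Σ rows: total corner-gray = 63651  → 710.1383 mm³

710.138


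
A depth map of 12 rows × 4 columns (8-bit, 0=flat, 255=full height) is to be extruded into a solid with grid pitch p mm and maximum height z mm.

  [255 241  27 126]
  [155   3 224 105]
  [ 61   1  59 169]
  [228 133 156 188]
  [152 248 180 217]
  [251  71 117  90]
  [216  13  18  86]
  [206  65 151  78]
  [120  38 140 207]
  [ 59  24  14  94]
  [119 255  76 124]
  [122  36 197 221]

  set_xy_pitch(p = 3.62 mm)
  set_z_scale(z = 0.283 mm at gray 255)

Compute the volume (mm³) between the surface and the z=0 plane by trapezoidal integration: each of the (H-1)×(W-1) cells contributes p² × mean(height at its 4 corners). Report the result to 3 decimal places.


height_mm = gray/255 × 0.283; cell vol = 3.62² × mean(4 corners)
unit = 3.62² × 0.283 / (4×255) = 0.00363583 mm³ per gray-sum
row 0: Σ corner-gray over 3 cells = 1631  → 5.9300
row 1: Σ corner-gray over 3 cells = 1064  → 3.8685
row 2: Σ corner-gray over 3 cells = 1344  → 4.8866
row 3: Σ corner-gray over 3 cells = 2219  → 8.0679
row 4: Σ corner-gray over 3 cells = 1942  → 7.0608
row 5: Σ corner-gray over 3 cells = 1081  → 3.9303
row 6: Σ corner-gray over 3 cells = 1080  → 3.9267
row 7: Σ corner-gray over 3 cells = 1399  → 5.0865
row 8: Σ corner-gray over 3 cells = 912  → 3.3159
row 9: Σ corner-gray over 3 cells = 1134  → 4.1230
row 10: Σ corner-gray over 3 cells = 1714  → 6.2318
Σ rows: total corner-gray = 15520  → 56.4281 mm³

56.428


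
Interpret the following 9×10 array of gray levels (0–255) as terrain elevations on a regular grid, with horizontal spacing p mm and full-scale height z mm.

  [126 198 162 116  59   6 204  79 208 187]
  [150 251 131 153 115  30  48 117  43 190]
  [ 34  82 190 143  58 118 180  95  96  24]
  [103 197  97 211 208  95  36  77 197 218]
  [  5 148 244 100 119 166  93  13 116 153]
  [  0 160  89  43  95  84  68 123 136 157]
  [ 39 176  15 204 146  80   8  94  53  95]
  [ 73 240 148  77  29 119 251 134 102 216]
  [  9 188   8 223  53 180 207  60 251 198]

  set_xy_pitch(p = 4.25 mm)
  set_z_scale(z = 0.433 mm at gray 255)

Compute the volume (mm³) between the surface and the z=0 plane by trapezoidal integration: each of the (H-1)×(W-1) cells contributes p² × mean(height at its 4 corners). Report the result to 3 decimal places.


height_mm = gray/255 × 0.433; cell vol = 4.25² × mean(4 corners)
unit = 4.25² × 0.433 / (4×255) = 0.00766771 mm³ per gray-sum
row 0: Σ corner-gray over 9 cells = 4493  → 34.4510
row 1: Σ corner-gray over 9 cells = 4098  → 31.4223
row 2: Σ corner-gray over 9 cells = 4539  → 34.8037
row 3: Σ corner-gray over 9 cells = 4713  → 36.1379
row 4: Σ corner-gray over 9 cells = 3909  → 29.9731
row 5: Σ corner-gray over 9 cells = 3439  → 26.3692
row 6: Σ corner-gray over 9 cells = 4175  → 32.0127
row 7: Σ corner-gray over 9 cells = 5036  → 38.6146
Σ rows: total corner-gray = 34402  → 263.7845 mm³

263.785


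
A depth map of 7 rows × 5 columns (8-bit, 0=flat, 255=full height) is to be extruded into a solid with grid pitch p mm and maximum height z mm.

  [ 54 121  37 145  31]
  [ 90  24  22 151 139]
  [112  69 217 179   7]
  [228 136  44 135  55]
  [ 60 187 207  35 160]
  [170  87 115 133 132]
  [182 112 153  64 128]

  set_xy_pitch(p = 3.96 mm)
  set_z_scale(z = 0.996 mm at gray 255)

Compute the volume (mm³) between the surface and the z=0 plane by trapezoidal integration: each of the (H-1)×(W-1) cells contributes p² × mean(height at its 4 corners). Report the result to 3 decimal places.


167.352

height_mm = gray/255 × 0.996; cell vol = 3.96² × mean(4 corners)
unit = 3.96² × 0.996 / (4×255) = 0.0153126 mm³ per gray-sum
row 0: Σ corner-gray over 4 cells = 1314  → 20.1208
row 1: Σ corner-gray over 4 cells = 1672  → 25.6027
row 2: Σ corner-gray over 4 cells = 1962  → 30.0434
row 3: Σ corner-gray over 4 cells = 1991  → 30.4874
row 4: Σ corner-gray over 4 cells = 2050  → 31.3909
row 5: Σ corner-gray over 4 cells = 1940  → 29.7065
Σ rows: total corner-gray = 10929  → 167.3516 mm³


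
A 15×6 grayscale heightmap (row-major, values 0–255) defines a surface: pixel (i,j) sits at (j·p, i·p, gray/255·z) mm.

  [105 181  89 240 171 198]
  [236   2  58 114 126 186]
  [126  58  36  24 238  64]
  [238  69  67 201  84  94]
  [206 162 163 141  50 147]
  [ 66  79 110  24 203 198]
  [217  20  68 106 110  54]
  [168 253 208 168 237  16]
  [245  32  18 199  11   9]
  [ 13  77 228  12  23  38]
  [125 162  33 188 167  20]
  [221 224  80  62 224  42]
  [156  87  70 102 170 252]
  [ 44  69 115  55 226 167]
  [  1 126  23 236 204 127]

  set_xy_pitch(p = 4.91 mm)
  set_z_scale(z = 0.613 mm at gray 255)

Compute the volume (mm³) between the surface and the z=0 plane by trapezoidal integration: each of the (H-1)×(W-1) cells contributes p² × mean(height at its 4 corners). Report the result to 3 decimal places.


height_mm = gray/255 × 0.613; cell vol = 4.91² × mean(4 corners)
unit = 4.91² × 0.613 / (4×255) = 0.0144885 mm³ per gray-sum
row 0: Σ corner-gray over 5 cells = 2687  → 38.9306
row 1: Σ corner-gray over 5 cells = 1924  → 27.8759
row 2: Σ corner-gray over 5 cells = 2076  → 30.0781
row 3: Σ corner-gray over 5 cells = 2559  → 37.0761
row 4: Σ corner-gray over 5 cells = 2481  → 35.9460
row 5: Σ corner-gray over 5 cells = 1975  → 28.6148
row 6: Σ corner-gray over 5 cells = 2795  → 40.4953
row 7: Σ corner-gray over 5 cells = 2690  → 38.9741
row 8: Σ corner-gray over 5 cells = 1505  → 21.8052
row 9: Σ corner-gray over 5 cells = 1976  → 28.6293
row 10: Σ corner-gray over 5 cells = 2688  → 38.9451
row 11: Σ corner-gray over 5 cells = 2709  → 39.2493
row 12: Σ corner-gray over 5 cells = 2407  → 34.8738
row 13: Σ corner-gray over 5 cells = 2447  → 35.4533
Σ rows: total corner-gray = 32919  → 476.9468 mm³

476.947


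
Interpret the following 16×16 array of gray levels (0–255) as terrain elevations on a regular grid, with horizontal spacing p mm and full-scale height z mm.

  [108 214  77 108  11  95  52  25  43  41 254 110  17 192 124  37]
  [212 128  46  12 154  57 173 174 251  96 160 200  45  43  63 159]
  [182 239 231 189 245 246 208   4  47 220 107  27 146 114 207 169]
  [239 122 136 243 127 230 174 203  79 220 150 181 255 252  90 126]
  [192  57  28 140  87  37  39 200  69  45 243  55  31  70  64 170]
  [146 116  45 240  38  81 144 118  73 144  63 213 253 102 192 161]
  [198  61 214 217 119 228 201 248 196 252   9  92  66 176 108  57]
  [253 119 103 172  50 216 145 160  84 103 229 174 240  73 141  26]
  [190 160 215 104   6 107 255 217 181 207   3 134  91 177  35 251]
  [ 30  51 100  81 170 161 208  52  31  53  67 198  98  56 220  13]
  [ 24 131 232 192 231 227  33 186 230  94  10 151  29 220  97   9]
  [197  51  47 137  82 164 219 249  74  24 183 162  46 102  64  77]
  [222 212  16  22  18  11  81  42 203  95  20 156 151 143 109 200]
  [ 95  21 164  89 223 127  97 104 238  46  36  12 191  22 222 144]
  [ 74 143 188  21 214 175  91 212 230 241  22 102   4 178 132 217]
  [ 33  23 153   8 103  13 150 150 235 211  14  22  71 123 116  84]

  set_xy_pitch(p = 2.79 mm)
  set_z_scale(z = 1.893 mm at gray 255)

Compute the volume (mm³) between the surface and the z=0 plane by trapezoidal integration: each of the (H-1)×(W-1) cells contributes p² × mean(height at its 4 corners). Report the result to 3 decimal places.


1668.007

height_mm = gray/255 × 1.893; cell vol = 2.79² × mean(4 corners)
unit = 2.79² × 1.893 / (4×255) = 0.0144464 mm³ per gray-sum
row 0: Σ corner-gray over 15 cells = 6446  → 93.1213
row 1: Σ corner-gray over 15 cells = 8386  → 121.1473
row 2: Σ corner-gray over 15 cells = 10100  → 145.9084
row 3: Σ corner-gray over 15 cells = 7981  → 115.2965
row 4: Σ corner-gray over 15 cells = 6643  → 95.9673
row 5: Σ corner-gray over 15 cells = 8580  → 123.9499
row 6: Σ corner-gray over 15 cells = 8926  → 128.9483
row 7: Σ corner-gray over 15 cells = 8522  → 123.1120
row 8: Σ corner-gray over 15 cells = 7360  → 106.3253
row 9: Σ corner-gray over 15 cells = 7294  → 105.3719
row 10: Σ corner-gray over 15 cells = 7641  → 110.3847
row 11: Σ corner-gray over 15 cells = 6462  → 93.3525
row 12: Σ corner-gray over 15 cells = 6403  → 92.5001
row 13: Σ corner-gray over 15 cells = 7620  → 110.0814
row 14: Σ corner-gray over 15 cells = 7098  → 102.5404
Σ rows: total corner-gray = 115462  → 1668.0072 mm³


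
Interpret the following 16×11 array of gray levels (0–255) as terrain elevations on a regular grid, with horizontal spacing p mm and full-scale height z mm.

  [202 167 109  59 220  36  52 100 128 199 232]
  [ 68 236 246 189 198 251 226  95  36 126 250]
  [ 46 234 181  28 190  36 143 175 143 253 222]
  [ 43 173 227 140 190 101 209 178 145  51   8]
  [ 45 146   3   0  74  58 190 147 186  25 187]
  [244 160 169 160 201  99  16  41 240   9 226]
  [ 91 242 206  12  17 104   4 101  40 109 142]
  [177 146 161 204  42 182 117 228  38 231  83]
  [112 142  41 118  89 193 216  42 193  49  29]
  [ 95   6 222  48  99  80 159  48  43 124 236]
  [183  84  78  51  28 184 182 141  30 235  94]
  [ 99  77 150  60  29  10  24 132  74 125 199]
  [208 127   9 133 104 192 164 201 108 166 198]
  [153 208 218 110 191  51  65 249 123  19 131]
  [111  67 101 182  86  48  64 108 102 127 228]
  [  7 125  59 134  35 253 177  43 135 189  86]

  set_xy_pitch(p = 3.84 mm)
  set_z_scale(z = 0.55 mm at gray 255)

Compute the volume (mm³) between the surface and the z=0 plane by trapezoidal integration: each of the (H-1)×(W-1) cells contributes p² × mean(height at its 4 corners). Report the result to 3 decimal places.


592.600

height_mm = gray/255 × 0.55; cell vol = 3.84² × mean(4 corners)
unit = 3.84² × 0.55 / (4×255) = 0.00795106 mm³ per gray-sum
row 0: Σ corner-gray over 10 cells = 6098  → 48.4856
row 1: Σ corner-gray over 10 cells = 6558  → 52.1430
row 2: Σ corner-gray over 10 cells = 5913  → 47.0146
row 3: Σ corner-gray over 10 cells = 4769  → 37.9186
row 4: Σ corner-gray over 10 cells = 4550  → 36.1773
row 5: Σ corner-gray over 10 cells = 4563  → 36.2807
row 6: Σ corner-gray over 10 cells = 4861  → 38.6501
row 7: Σ corner-gray over 10 cells = 5265  → 41.8623
row 8: Σ corner-gray over 10 cells = 4296  → 34.1577
row 9: Σ corner-gray over 10 cells = 4292  → 34.1259
row 10: Σ corner-gray over 10 cells = 3963  → 31.5100
row 11: Σ corner-gray over 10 cells = 4474  → 35.5730
row 12: Σ corner-gray over 10 cells = 5566  → 44.2556
row 13: Σ corner-gray over 10 cells = 4861  → 38.6501
row 14: Σ corner-gray over 10 cells = 4502  → 35.7957
Σ rows: total corner-gray = 74531  → 592.6004 mm³


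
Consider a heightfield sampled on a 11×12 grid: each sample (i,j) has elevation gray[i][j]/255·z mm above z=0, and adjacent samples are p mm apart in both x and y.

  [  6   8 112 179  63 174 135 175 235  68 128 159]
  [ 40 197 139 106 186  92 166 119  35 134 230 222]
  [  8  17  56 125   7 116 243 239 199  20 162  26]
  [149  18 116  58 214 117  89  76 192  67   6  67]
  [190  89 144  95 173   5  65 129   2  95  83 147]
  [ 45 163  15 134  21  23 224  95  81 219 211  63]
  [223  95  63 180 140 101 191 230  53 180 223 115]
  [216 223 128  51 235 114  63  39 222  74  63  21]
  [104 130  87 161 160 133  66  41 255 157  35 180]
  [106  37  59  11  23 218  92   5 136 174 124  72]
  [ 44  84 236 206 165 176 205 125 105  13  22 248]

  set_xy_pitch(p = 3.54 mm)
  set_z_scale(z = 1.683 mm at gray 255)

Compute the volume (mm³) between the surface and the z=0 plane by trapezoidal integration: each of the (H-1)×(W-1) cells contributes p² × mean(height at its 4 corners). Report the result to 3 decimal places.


1058.442

height_mm = gray/255 × 1.683; cell vol = 3.54² × mean(4 corners)
unit = 3.54² × 1.683 / (4×255) = 0.0206771 mm³ per gray-sum
row 0: Σ corner-gray over 11 cells = 5789  → 119.7000
row 1: Σ corner-gray over 11 cells = 5472  → 113.1453
row 2: Σ corner-gray over 11 cells = 4524  → 93.5434
row 3: Σ corner-gray over 11 cells = 4219  → 87.2369
row 4: Σ corner-gray over 11 cells = 4577  → 94.6393
row 5: Σ corner-gray over 11 cells = 5730  → 118.4800
row 6: Σ corner-gray over 11 cells = 5911  → 122.2226
row 7: Σ corner-gray over 11 cells = 5395  → 111.5532
row 8: Σ corner-gray over 11 cells = 4670  → 96.5622
row 9: Σ corner-gray over 11 cells = 4902  → 101.3593
Σ rows: total corner-gray = 51189  → 1058.4421 mm³


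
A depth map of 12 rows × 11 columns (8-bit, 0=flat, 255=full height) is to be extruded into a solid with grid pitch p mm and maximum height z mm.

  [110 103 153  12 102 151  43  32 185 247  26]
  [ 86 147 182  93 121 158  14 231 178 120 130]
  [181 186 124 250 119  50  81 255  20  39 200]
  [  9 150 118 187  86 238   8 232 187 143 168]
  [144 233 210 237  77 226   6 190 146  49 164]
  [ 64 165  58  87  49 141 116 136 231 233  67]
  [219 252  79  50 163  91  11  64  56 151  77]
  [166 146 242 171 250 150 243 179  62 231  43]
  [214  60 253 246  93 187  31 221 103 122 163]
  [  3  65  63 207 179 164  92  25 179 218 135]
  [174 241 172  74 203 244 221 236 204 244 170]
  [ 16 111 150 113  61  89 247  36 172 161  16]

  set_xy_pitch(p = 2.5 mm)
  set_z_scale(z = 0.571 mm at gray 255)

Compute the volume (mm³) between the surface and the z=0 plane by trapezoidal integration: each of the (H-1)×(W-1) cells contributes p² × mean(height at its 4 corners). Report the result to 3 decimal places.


height_mm = gray/255 × 0.571; cell vol = 2.5² × mean(4 corners)
unit = 2.5² × 0.571 / (4×255) = 0.00349877 mm³ per gray-sum
row 0: Σ corner-gray over 10 cells = 4896  → 17.1300
row 1: Σ corner-gray over 10 cells = 5333  → 18.6590
row 2: Σ corner-gray over 10 cells = 5504  → 19.2573
row 3: Σ corner-gray over 10 cells = 5931  → 20.7512
row 4: Σ corner-gray over 10 cells = 5619  → 19.6596
row 5: Σ corner-gray over 10 cells = 4693  → 16.4197
row 6: Σ corner-gray over 10 cells = 5687  → 19.8975
row 7: Σ corner-gray over 10 cells = 6566  → 22.9730
row 8: Σ corner-gray over 10 cells = 5531  → 19.3517
row 9: Σ corner-gray over 10 cells = 6544  → 22.8960
row 10: Σ corner-gray over 10 cells = 6334  → 22.1612
Σ rows: total corner-gray = 62638  → 219.1562 mm³

219.156


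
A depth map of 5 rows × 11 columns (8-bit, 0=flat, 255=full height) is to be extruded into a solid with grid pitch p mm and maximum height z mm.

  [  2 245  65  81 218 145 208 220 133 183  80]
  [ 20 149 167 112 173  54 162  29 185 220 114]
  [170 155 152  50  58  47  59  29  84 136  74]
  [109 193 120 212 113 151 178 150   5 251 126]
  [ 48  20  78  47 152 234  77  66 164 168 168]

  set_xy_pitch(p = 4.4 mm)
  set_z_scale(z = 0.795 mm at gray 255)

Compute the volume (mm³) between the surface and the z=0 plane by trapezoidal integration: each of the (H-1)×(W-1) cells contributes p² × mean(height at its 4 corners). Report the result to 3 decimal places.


303.418

height_mm = gray/255 × 0.795; cell vol = 4.4² × mean(4 corners)
unit = 4.4² × 0.795 / (4×255) = 0.0150894 mm³ per gray-sum
row 0: Σ corner-gray over 10 cells = 5714  → 86.2209
row 1: Σ corner-gray over 10 cells = 4420  → 66.6952
row 2: Σ corner-gray over 10 cells = 4765  → 71.9010
row 3: Σ corner-gray over 10 cells = 5209  → 78.6007
Σ rows: total corner-gray = 20108  → 303.4179 mm³


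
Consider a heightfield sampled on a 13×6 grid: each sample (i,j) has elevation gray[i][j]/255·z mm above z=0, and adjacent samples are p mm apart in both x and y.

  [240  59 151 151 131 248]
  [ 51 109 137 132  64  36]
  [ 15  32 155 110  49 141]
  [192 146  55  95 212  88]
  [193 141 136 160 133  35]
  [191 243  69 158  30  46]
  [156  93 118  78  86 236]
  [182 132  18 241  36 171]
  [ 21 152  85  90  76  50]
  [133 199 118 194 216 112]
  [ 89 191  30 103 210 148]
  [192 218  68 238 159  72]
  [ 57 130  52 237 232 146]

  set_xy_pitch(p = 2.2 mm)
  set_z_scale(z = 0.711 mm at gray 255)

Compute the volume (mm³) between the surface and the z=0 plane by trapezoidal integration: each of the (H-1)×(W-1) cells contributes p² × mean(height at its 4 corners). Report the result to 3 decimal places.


height_mm = gray/255 × 0.711; cell vol = 2.2² × mean(4 corners)
unit = 2.2² × 0.711 / (4×255) = 0.00337376 mm³ per gray-sum
row 0: Σ corner-gray over 5 cells = 2443  → 8.2421
row 1: Σ corner-gray over 5 cells = 1819  → 6.1369
row 2: Σ corner-gray over 5 cells = 2144  → 7.2334
row 3: Σ corner-gray over 5 cells = 2664  → 8.9877
row 4: Σ corner-gray over 5 cells = 2605  → 8.7887
row 5: Σ corner-gray over 5 cells = 2379  → 8.0262
row 6: Σ corner-gray over 5 cells = 2349  → 7.9250
row 7: Σ corner-gray over 5 cells = 2084  → 7.0309
row 8: Σ corner-gray over 5 cells = 2576  → 8.6908
row 9: Σ corner-gray over 5 cells = 3004  → 10.1348
row 10: Σ corner-gray over 5 cells = 2935  → 9.9020
row 11: Σ corner-gray over 5 cells = 3135  → 10.5768
Σ rows: total corner-gray = 30137  → 101.6751 mm³

101.675


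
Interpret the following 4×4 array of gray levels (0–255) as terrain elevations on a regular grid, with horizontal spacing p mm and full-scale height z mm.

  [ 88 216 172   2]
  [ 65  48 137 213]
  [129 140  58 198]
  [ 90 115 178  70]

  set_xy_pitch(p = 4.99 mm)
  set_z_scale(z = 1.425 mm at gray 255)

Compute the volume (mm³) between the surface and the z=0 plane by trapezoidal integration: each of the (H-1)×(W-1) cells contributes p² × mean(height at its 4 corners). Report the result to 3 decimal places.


151.462

height_mm = gray/255 × 1.425; cell vol = 4.99² × mean(4 corners)
unit = 4.99² × 1.425 / (4×255) = 0.0347869 mm³ per gray-sum
row 0: Σ corner-gray over 3 cells = 1514  → 52.6674
row 1: Σ corner-gray over 3 cells = 1371  → 47.6928
row 2: Σ corner-gray over 3 cells = 1469  → 51.1020
Σ rows: total corner-gray = 4354  → 151.4622 mm³


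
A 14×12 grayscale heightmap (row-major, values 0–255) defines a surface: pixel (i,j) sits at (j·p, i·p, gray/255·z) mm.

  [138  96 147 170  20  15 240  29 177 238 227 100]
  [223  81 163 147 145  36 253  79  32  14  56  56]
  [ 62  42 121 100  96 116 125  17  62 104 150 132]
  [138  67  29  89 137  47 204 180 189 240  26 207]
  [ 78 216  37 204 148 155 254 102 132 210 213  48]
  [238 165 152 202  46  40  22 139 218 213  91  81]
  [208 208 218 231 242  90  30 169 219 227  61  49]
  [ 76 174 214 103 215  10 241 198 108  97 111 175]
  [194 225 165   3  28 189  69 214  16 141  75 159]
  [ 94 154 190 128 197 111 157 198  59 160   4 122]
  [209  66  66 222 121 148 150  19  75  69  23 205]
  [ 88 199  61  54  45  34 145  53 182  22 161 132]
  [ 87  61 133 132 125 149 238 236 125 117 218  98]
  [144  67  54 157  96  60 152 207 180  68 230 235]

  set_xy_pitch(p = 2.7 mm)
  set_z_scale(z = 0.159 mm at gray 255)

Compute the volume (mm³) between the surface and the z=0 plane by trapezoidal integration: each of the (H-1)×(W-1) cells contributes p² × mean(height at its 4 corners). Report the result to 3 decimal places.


height_mm = gray/255 × 0.159; cell vol = 2.7² × mean(4 corners)
unit = 2.7² × 0.159 / (4×255) = 0.00113638 mm³ per gray-sum
row 0: Σ corner-gray over 11 cells = 5247  → 5.9626
row 1: Σ corner-gray over 11 cells = 4351  → 4.9444
row 2: Σ corner-gray over 11 cells = 4821  → 5.4785
row 3: Σ corner-gray over 11 cells = 6229  → 7.0785
row 4: Σ corner-gray over 11 cells = 6363  → 7.2308
row 5: Σ corner-gray over 11 cells = 6542  → 7.4342
row 6: Σ corner-gray over 11 cells = 6840  → 7.7729
row 7: Σ corner-gray over 11 cells = 5796  → 6.5865
row 8: Σ corner-gray over 11 cells = 5535  → 6.2899
row 9: Σ corner-gray over 11 cells = 5264  → 5.9819
row 10: Σ corner-gray over 11 cells = 4464  → 5.0728
row 11: Σ corner-gray over 11 cells = 5385  → 6.1194
row 12: Σ corner-gray over 11 cells = 6174  → 7.0160
Σ rows: total corner-gray = 73011  → 82.9684 mm³

82.968


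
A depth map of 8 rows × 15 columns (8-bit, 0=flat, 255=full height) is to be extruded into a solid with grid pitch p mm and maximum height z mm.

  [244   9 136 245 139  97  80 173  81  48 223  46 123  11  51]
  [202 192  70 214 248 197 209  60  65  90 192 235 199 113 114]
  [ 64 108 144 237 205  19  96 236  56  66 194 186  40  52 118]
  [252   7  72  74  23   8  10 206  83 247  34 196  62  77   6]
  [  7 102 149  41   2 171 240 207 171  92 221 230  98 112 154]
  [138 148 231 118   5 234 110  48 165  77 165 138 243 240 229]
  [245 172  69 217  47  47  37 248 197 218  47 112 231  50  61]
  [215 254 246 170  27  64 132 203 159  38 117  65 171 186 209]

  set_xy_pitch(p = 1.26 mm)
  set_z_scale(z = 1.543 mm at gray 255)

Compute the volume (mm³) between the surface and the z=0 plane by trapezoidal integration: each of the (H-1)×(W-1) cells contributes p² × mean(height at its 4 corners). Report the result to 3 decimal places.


height_mm = gray/255 × 1.543; cell vol = 1.26² × mean(4 corners)
unit = 1.26² × 1.543 / (4×255) = 0.00240163 mm³ per gray-sum
row 0: Σ corner-gray over 14 cells = 7601  → 18.2548
row 1: Σ corner-gray over 14 cells = 7944  → 19.0786
row 2: Σ corner-gray over 14 cells = 5916  → 14.2081
row 3: Σ corner-gray over 14 cells = 6289  → 15.1039
row 4: Σ corner-gray over 14 cells = 8044  → 19.3187
row 5: Σ corner-gray over 14 cells = 7901  → 18.9753
row 6: Σ corner-gray over 14 cells = 7778  → 18.6799
Σ rows: total corner-gray = 51473  → 123.6193 mm³

123.619


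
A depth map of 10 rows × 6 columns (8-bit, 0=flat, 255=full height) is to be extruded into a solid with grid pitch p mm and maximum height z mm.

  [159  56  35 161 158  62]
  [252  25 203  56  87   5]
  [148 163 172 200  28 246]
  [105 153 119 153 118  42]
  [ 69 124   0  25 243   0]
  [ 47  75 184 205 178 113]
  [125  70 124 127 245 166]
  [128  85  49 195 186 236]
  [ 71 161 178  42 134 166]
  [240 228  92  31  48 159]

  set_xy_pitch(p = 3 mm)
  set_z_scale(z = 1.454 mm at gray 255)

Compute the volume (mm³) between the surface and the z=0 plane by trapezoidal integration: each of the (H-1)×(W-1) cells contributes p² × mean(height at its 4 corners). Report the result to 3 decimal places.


height_mm = gray/255 × 1.454; cell vol = 3² × mean(4 corners)
unit = 3² × 1.454 / (4×255) = 0.0128294 mm³ per gray-sum
row 0: Σ corner-gray over 5 cells = 2040  → 26.1720
row 1: Σ corner-gray over 5 cells = 2519  → 32.3173
row 2: Σ corner-gray over 5 cells = 2753  → 35.3194
row 3: Σ corner-gray over 5 cells = 2086  → 26.7622
row 4: Σ corner-gray over 5 cells = 2297  → 29.4692
row 5: Σ corner-gray over 5 cells = 2867  → 36.7819
row 6: Σ corner-gray over 5 cells = 2817  → 36.1405
row 7: Σ corner-gray over 5 cells = 2661  → 34.1391
row 8: Σ corner-gray over 5 cells = 2464  → 31.6117
Σ rows: total corner-gray = 22504  → 288.7131 mm³

288.713


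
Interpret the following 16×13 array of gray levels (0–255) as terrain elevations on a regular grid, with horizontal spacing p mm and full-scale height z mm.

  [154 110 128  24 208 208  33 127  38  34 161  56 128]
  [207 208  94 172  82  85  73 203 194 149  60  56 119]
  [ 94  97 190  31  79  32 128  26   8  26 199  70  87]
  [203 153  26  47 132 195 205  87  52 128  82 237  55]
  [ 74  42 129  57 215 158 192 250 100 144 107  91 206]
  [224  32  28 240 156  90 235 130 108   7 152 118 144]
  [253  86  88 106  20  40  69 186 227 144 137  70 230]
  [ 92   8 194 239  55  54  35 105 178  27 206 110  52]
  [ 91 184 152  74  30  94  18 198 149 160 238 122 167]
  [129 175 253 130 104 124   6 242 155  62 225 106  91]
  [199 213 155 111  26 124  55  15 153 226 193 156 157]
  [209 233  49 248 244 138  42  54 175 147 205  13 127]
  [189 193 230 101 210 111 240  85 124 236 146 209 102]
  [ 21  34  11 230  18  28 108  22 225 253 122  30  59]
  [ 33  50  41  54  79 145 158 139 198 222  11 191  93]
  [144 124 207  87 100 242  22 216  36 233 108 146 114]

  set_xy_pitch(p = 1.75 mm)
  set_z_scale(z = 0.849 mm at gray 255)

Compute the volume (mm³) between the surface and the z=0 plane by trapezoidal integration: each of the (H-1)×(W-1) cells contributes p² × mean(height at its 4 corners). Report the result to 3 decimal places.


height_mm = gray/255 × 0.849; cell vol = 1.75² × mean(4 corners)
unit = 1.75² × 0.849 / (4×255) = 0.00254908 mm³ per gray-sum
row 0: Σ corner-gray over 12 cells = 5614  → 14.3105
row 1: Σ corner-gray over 12 cells = 5031  → 12.8244
row 2: Σ corner-gray over 12 cells = 4899  → 12.4879
row 3: Σ corner-gray over 12 cells = 6196  → 15.7941
row 4: Σ corner-gray over 12 cells = 6210  → 15.8298
row 5: Σ corner-gray over 12 cells = 5789  → 14.7566
row 6: Σ corner-gray over 12 cells = 5395  → 13.7523
row 7: Σ corner-gray over 12 cells = 5662  → 14.4329
row 8: Σ corner-gray over 12 cells = 6480  → 16.5180
row 9: Σ corner-gray over 12 cells = 6594  → 16.8086
row 10: Σ corner-gray over 12 cells = 6642  → 16.9310
row 11: Σ corner-gray over 12 cells = 7493  → 19.1003
row 12: Σ corner-gray over 12 cells = 6303  → 16.0669
row 13: Σ corner-gray over 12 cells = 4944  → 12.6027
row 14: Σ corner-gray over 12 cells = 6002  → 15.2996
Σ rows: total corner-gray = 89254  → 227.5157 mm³

227.516


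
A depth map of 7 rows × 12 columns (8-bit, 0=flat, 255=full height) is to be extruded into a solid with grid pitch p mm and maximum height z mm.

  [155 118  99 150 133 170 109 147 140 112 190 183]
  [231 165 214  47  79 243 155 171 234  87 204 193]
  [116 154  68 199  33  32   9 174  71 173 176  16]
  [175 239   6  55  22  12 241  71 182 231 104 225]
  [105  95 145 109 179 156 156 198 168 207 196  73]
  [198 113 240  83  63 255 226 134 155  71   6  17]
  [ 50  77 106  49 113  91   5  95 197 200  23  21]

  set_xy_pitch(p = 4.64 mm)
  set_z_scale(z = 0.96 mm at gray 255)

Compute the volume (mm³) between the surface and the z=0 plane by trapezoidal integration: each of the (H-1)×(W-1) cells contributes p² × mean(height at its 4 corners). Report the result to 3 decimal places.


height_mm = gray/255 × 0.96; cell vol = 4.64² × mean(4 corners)
unit = 4.64² × 0.96 / (4×255) = 0.0202632 mm³ per gray-sum
row 0: Σ corner-gray over 11 cells = 6696  → 135.6821
row 1: Σ corner-gray over 11 cells = 5932  → 120.2010
row 2: Σ corner-gray over 11 cells = 5036  → 102.0452
row 3: Σ corner-gray over 11 cells = 6122  → 124.0510
row 4: Σ corner-gray over 11 cells = 6303  → 127.7187
row 5: Σ corner-gray over 11 cells = 4890  → 99.0868
Σ rows: total corner-gray = 34979  → 708.7848 mm³

708.785
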